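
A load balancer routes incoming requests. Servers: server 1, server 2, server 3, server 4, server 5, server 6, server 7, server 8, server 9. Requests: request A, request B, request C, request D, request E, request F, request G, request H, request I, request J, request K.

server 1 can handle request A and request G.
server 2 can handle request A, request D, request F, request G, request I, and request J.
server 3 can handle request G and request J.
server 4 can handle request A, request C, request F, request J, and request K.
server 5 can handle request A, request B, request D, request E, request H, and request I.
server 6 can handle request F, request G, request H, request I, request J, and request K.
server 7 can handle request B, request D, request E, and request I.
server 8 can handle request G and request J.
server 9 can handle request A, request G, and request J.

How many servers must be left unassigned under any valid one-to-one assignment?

A valid assignment of size 8: server 1–request A, server 2–request F, server 3–request J, server 4–request K, server 5–request E, server 6–request H, server 7–request D, server 8–request G.
The set {server 1, server 3, server 8, server 9} has only 3 neighbours ({request A, request G, request J}), so by Hall's theorem at most 8 of the 9 servers can be matched.
That matches 8 of the 9, leaving 1 unmatched; no matching can do better.

1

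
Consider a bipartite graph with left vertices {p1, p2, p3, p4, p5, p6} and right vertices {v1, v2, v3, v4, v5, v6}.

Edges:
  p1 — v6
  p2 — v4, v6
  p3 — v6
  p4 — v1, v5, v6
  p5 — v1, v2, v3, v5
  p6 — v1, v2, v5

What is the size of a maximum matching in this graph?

A valid assignment of size 5: p1–v6, p2–v4, p4–v5, p5–v1, p6–v2.
The set {p1, p3} has only 1 neighbour ({v6}), so by Hall's theorem at most 5 of the 6 left vertices can be matched.

5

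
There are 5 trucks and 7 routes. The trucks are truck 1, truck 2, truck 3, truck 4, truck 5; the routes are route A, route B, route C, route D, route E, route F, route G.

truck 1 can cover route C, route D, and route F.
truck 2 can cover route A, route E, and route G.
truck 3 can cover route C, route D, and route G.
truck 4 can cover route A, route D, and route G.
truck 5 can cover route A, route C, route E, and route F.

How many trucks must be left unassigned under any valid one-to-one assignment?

A valid assignment of size 5: truck 1–route F, truck 2–route G, truck 3–route C, truck 4–route D, truck 5–route E.
All 5 trucks are matched, so no larger matching exists.
That matches 5 of the 5, leaving 0 unmatched; no matching can do better.

0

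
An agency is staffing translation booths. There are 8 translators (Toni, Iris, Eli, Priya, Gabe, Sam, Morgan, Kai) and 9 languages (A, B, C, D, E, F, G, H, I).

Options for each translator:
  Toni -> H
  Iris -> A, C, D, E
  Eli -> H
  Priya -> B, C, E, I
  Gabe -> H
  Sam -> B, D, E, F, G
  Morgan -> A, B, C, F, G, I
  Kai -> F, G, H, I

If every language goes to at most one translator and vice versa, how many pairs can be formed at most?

For example, pair Toni→H, Iris→C, Priya→B, Sam→E, Morgan→G, Kai→F.
The set {Toni, Eli, Gabe} has only 1 neighbour ({H}), so by Hall's theorem at most 6 of the 8 translators can be matched.

6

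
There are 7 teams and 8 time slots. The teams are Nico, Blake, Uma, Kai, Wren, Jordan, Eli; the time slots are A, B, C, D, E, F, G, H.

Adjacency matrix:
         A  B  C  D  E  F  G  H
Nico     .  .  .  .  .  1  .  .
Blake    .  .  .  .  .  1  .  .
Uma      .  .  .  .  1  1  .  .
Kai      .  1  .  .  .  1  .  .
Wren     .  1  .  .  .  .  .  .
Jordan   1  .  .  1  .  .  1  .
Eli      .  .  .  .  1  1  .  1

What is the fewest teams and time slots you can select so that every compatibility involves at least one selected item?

The 5 edges Nico–F, Uma–E, Kai–B, Jordan–G, Eli–H form a matching, so any vertex cover needs at least 5 vertices (one per matched edge).
Conversely {Uma, Jordan, Eli, B, F} meets every edge and has exactly 5 vertices, so 5 is optimal.

5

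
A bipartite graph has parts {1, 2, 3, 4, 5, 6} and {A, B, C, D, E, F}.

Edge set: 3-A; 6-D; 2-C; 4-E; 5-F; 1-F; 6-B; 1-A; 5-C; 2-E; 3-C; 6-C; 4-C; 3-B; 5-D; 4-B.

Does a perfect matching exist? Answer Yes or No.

Yes

For example, pair 1–F, 2–C, 3–A, 4–E, 5–D, 6–B.
Every left vertex is matched, so this is a perfect matching.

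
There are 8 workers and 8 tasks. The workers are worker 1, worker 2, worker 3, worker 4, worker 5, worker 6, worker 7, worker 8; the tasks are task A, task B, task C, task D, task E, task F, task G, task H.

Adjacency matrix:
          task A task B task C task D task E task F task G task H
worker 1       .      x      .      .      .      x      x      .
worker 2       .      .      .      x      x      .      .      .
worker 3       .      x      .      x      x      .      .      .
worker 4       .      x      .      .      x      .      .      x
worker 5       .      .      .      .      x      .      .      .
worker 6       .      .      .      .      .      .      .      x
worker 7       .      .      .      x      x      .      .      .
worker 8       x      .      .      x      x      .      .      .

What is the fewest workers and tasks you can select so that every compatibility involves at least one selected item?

The 6 edges worker 1–task G, worker 2–task D, worker 3–task B, worker 4–task H, worker 5–task E, worker 8–task A form a matching, so any vertex cover needs at least 6 vertices (one per matched edge).
Conversely {worker 1, worker 8, task B, task D, task E, task H} meets every edge and has exactly 6 vertices, so 6 is optimal.

6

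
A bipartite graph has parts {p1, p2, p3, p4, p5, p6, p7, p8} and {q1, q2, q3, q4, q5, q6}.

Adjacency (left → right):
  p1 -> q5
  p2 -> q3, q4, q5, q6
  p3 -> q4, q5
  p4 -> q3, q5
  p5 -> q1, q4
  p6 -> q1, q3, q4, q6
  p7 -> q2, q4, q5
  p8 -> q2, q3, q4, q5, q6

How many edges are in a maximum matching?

6

A valid assignment of size 6: p1→q5, p2→q6, p3→q4, p4→q3, p5→q1, p7→q2.
The set {p1, p2, p3, p4, p5, p6, p7, p8} has only 6 neighbours ({q1, q2, q3, q4, q5, q6}), so by Hall's theorem at most 6 of the 8 left vertices can be matched.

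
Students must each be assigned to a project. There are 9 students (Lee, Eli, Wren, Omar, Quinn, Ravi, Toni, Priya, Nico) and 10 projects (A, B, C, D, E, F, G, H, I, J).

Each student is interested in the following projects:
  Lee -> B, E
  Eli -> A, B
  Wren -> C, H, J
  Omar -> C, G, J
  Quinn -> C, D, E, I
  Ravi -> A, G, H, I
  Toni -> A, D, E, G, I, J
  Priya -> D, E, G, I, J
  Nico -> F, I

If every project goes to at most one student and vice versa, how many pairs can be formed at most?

9

A valid assignment of size 9: Lee→E, Eli→B, Wren→H, Omar→C, Quinn→D, Ravi→A, Toni→G, Priya→J, Nico→F.
All 9 students are matched, so no larger matching exists.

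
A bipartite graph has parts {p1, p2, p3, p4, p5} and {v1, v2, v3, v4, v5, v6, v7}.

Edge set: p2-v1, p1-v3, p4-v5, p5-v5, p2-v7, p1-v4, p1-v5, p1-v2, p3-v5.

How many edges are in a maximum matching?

A valid assignment of size 3: p1→v2, p2→v7, p3→v5.
The set {p3, p4, p5} has only 1 neighbour ({v5}), so by Hall's theorem at most 3 of the 5 left vertices can be matched.

3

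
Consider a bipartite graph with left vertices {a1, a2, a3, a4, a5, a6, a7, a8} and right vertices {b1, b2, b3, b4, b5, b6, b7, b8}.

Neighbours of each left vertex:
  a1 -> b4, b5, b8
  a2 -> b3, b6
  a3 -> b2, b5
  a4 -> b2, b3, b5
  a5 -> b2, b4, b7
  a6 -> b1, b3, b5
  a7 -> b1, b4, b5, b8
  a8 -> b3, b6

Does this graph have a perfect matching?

For example, pair a1→b4, a2→b6, a3→b5, a4→b2, a5→b7, a6→b1, a7→b8, a8→b3.
Every left vertex is matched, so this is a perfect matching.

Yes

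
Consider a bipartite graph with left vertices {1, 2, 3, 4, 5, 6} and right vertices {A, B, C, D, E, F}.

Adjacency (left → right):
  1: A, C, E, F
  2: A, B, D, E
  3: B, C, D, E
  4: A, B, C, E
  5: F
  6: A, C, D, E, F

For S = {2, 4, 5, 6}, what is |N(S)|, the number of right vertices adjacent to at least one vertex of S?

The union of neighbours of {2, 4, 5, 6} is {A, B, C, D, E, F}, which has 6 elements.
Since |N(S)| = 6 ≥ |S| = 4, Hall's condition holds for this subset.

6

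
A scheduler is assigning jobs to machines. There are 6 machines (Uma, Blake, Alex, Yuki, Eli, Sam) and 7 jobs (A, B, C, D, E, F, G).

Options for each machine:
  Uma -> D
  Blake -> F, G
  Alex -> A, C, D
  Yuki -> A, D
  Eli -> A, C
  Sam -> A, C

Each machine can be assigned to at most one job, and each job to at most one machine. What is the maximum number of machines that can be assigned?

4

A valid assignment of size 4: Uma–D, Blake–F, Alex–C, Yuki–A.
The set {Uma, Alex, Yuki, Eli, Sam} has only 3 neighbours ({A, C, D}), so by Hall's theorem at most 4 of the 6 machines can be matched.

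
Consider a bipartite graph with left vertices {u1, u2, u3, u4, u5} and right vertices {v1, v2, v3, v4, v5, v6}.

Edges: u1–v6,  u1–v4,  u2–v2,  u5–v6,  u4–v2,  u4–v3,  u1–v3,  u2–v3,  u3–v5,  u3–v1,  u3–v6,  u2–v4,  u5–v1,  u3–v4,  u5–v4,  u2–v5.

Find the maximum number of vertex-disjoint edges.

For example, pair u1→v4, u2→v2, u3→v1, u4→v3, u5→v6.
All 5 left vertices are matched, so no larger matching exists.

5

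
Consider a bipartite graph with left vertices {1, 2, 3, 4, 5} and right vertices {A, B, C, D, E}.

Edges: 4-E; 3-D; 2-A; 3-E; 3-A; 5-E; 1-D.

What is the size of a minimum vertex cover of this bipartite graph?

A maximum matching has 3 edges (e.g. 1–D, 2–A, 3–E).
By König's theorem the minimum vertex cover has the same size. One such cover is {A, D, E}.

3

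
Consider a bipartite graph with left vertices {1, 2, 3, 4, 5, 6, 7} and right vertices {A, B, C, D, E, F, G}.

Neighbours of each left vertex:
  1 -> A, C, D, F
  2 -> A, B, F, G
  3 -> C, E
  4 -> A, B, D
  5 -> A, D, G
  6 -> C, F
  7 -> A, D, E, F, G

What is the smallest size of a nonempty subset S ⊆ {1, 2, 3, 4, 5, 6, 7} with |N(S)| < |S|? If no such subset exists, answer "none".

A matching saturating every left vertex exists, for instance 1→A, 2→F, 3→E, 4→B, 5→D, 6→C, 7→G.
By Hall's marriage theorem, this means |N(S)| ≥ |S| for every subset S, so no violating subset exists.

none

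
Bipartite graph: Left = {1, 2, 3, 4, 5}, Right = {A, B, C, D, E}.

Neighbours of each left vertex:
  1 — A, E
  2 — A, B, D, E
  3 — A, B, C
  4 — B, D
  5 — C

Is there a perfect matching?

A valid assignment of size 5: 1–A, 2–E, 3–B, 4–D, 5–C.
All 5 left vertices are covered.

Yes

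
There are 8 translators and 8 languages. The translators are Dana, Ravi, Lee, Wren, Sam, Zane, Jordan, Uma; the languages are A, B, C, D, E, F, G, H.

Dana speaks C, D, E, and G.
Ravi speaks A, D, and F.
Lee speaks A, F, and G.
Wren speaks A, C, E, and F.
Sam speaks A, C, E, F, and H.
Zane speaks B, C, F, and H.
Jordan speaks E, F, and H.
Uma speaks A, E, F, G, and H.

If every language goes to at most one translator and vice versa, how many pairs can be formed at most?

A valid assignment of size 8: Dana–C, Ravi–D, Lee–F, Wren–E, Sam–A, Zane–B, Jordan–H, Uma–G.
All 8 translators are matched, so no larger matching exists.

8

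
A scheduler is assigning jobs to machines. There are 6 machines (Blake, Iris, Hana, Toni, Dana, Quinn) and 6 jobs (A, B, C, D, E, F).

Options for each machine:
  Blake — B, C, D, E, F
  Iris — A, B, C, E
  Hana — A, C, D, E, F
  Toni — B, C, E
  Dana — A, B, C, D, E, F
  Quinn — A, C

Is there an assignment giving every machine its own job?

One maximum matching: Blake→D, Iris→E, Hana→A, Toni→B, Dana→F, Quinn→C.
All 6 machines are covered.

Yes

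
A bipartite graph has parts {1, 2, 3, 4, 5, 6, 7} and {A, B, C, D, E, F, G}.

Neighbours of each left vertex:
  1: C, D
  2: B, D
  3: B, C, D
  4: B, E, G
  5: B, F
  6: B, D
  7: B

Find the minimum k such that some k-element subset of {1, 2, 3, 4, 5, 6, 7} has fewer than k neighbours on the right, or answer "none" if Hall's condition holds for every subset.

Take S = {2, 6, 7}. Its neighbourhood is {B, D}, so |N(S)| = 2 < |S| = 3.
Every subset of size less than 3 has at least as many neighbours as members, so 3 is the minimum.

3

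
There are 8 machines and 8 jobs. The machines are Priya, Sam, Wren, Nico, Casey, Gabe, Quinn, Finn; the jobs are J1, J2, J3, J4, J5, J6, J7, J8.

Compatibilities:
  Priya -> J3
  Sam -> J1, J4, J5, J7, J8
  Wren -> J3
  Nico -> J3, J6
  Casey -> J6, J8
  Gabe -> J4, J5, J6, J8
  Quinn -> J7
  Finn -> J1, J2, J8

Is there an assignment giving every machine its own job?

The set {Priya, Wren} has only 1 neighbour ({J3}), so by Hall's theorem at most 7 of the 8 machines can be matched.
Hence no matching covers every machine.

No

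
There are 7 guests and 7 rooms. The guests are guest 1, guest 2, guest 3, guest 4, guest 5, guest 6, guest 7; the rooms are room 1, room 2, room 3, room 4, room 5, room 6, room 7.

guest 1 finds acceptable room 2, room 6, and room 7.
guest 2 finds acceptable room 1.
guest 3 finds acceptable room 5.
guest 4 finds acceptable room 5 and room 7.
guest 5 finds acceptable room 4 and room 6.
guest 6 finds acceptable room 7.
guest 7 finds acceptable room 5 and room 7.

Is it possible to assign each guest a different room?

The set {guest 3, guest 4, guest 6, guest 7} has only 2 neighbours ({room 5, room 7}), so by Hall's theorem at most 5 of the 7 guests can be matched.
Hence no matching covers every guest.

No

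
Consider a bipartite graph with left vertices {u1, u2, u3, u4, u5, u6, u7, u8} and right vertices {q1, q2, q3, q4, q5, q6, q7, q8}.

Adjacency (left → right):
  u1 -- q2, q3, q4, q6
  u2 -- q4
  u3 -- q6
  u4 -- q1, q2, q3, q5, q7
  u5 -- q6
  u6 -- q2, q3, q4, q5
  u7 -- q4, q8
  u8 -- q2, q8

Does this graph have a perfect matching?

The set {u3, u5} has only 1 neighbour ({q6}), so by Hall's theorem at most 7 of the 8 left vertices can be matched.
Hence no matching covers every left vertex.

No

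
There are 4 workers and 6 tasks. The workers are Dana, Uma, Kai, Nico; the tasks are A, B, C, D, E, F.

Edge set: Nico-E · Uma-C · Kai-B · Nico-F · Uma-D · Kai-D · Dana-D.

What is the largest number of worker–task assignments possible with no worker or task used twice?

4

For example, pair Dana→D, Uma→C, Kai→B, Nico→E.
All 4 workers are matched, so no larger matching exists.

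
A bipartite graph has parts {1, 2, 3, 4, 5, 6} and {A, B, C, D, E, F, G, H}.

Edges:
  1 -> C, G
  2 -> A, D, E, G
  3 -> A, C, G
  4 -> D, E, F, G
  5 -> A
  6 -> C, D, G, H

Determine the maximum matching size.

A valid assignment of size 6: 1–G, 2–E, 3–C, 4–F, 5–A, 6–D.
This saturates every left vertex, so 6 is the maximum.

6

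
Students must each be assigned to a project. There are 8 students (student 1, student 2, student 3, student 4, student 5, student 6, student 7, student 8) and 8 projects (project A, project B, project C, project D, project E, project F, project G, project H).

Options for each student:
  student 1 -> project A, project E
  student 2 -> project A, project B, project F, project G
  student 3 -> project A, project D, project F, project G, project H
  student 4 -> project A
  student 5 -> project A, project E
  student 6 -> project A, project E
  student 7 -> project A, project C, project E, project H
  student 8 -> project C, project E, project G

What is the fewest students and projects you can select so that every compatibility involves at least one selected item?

6

{student 2, student 3, student 7, student 8, project A, project E} is a vertex cover of size 6: every edge has an endpoint in this set.
No smaller cover exists because student 1–project E, student 2–project B, student 3–project G, student 4–project A, student 7–project H, student 8–project C is a matching of size 6, and a cover must include an endpoint of each of these disjoint edges (König's theorem).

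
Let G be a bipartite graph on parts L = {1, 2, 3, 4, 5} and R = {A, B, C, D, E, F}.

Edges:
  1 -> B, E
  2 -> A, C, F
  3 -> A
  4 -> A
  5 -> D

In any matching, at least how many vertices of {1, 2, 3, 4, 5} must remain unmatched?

For example, pair 1-B, 2-F, 3-A, 5-D.
The set {3, 4} has only 1 neighbour ({A}), so by Hall's theorem at most 4 of the 5 left vertices can be matched.
That matches 4 of the 5, leaving 1 unmatched; no matching can do better.

1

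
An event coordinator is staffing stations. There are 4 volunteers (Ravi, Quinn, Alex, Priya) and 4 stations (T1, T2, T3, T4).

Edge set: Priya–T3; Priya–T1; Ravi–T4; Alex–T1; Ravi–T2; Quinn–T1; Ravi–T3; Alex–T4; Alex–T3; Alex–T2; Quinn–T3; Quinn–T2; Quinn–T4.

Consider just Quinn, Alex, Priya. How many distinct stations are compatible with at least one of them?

4

The union of neighbours of {Quinn, Alex, Priya} is {T1, T2, T3, T4}, which has 4 elements.
Since |N(S)| = 4 ≥ |S| = 3, Hall's condition holds for this subset.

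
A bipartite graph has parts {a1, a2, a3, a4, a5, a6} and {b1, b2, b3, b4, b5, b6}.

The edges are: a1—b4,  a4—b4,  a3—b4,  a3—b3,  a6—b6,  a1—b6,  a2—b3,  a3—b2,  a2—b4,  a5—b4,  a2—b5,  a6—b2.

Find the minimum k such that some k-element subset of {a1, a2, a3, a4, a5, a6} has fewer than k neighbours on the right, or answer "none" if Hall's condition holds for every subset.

2

Take S = {a4, a5}. Its neighbourhood is {b4}, so |N(S)| = 1 < |S| = 2.
No single vertex violates Hall's condition since each has at least one neighbour, so 2 is the minimum.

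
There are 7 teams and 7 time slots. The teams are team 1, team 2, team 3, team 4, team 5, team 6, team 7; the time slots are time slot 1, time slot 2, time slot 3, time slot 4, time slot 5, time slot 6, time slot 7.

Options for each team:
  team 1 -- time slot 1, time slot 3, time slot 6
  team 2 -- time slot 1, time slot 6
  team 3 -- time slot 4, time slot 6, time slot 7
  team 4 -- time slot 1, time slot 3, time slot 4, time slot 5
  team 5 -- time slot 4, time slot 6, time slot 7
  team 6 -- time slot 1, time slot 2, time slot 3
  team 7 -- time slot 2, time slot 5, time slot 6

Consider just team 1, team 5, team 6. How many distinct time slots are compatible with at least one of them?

6

The union of neighbours of {team 1, team 5, team 6} is {time slot 1, time slot 2, time slot 3, time slot 4, time slot 6, time slot 7}, which has 6 elements.
Since |N(S)| = 6 ≥ |S| = 3, Hall's condition holds for this subset.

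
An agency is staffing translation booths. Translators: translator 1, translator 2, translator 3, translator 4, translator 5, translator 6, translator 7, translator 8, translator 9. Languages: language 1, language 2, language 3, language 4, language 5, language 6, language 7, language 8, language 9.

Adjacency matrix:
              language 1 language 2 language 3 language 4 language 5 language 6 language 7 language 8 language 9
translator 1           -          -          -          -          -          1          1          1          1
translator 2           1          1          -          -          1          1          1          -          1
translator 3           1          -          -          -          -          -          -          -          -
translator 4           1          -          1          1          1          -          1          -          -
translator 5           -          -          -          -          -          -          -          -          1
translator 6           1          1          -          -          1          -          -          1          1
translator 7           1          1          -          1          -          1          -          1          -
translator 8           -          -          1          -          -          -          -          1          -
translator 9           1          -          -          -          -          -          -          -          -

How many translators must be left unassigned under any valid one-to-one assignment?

1

For example, pair translator 1-language 7, translator 2-language 5, translator 3-language 1, translator 4-language 3, translator 5-language 9, translator 6-language 2, translator 7-language 6, translator 8-language 8.
The set {translator 3, translator 9} has only 1 neighbour ({language 1}), so by Hall's theorem at most 8 of the 9 translators can be matched.
That matches 8 of the 9, leaving 1 unmatched; no matching can do better.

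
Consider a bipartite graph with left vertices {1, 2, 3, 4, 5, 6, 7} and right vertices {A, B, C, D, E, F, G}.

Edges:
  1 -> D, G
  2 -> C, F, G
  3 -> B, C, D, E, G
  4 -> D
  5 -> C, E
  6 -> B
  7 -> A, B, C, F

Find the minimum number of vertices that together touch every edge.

{1, 2, 3, 4, 5, 6, 7} is a vertex cover of size 7: every edge has an endpoint in this set.
No smaller cover exists because 1–G, 2–F, 3–E, 4–D, 5–C, 6–B, 7–A is a matching of size 7, and a cover must include an endpoint of each of these disjoint edges (König's theorem).

7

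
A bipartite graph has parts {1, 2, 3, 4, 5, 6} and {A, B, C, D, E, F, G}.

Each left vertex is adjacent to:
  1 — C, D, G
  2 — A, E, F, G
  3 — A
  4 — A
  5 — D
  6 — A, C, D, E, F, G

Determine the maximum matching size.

A valid assignment of size 5: 1–C, 2–E, 3–A, 5–D, 6–G.
The set {3, 4} has only 1 neighbour ({A}), so by Hall's theorem at most 5 of the 6 left vertices can be matched.

5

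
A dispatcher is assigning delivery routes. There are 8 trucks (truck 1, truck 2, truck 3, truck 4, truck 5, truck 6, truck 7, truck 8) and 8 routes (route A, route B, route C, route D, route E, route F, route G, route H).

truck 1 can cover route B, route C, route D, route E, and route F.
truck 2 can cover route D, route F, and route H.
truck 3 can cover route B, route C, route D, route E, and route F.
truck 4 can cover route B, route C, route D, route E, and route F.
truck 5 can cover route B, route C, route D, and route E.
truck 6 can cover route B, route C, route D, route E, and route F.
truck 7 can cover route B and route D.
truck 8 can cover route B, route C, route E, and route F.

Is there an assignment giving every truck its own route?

The set {truck 1, truck 3, truck 4, truck 5, truck 6, truck 7, truck 8} has only 5 neighbours ({route B, route C, route D, route E, route F}), so by Hall's theorem at most 6 of the 8 trucks can be matched.
Hence no matching covers every truck.

No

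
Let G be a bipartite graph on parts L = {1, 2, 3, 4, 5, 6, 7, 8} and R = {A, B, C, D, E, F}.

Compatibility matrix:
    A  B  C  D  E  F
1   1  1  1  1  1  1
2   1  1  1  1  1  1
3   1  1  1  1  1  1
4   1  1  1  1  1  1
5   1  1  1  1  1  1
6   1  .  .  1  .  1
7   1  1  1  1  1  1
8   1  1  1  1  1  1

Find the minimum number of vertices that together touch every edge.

6

{A, B, C, D, E, F} is a vertex cover of size 6: every edge has an endpoint in this set.
No smaller cover exists because 1–C, 2–A, 3–D, 4–B, 5–E, 6–F is a matching of size 6, and a cover must include an endpoint of each of these disjoint edges (König's theorem).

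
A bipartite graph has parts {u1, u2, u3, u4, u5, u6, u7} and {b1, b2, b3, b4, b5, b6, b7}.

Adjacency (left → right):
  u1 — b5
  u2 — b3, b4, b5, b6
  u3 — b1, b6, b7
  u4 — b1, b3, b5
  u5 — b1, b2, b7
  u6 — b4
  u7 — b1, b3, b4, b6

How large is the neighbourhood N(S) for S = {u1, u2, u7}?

5

The union of neighbours of {u1, u2, u7} is {b1, b3, b4, b5, b6}, which has 5 elements.
Since |N(S)| = 5 ≥ |S| = 3, Hall's condition holds for this subset.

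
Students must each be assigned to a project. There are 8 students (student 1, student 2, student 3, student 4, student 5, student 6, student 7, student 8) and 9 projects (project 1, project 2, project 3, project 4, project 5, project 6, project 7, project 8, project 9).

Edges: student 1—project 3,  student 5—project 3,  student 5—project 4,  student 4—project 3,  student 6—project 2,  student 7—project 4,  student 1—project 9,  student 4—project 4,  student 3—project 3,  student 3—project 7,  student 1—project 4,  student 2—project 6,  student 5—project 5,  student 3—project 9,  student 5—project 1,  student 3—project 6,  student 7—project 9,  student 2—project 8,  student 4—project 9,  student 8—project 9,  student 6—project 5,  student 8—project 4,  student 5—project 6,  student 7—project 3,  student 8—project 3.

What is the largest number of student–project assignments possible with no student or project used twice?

7

For example, pair student 1→project 3, student 2→project 8, student 3→project 7, student 4→project 4, student 5→project 6, student 6→project 2, student 7→project 9.
The set {student 1, student 4, student 7, student 8} has only 3 neighbours ({project 3, project 4, project 9}), so by Hall's theorem at most 7 of the 8 students can be matched.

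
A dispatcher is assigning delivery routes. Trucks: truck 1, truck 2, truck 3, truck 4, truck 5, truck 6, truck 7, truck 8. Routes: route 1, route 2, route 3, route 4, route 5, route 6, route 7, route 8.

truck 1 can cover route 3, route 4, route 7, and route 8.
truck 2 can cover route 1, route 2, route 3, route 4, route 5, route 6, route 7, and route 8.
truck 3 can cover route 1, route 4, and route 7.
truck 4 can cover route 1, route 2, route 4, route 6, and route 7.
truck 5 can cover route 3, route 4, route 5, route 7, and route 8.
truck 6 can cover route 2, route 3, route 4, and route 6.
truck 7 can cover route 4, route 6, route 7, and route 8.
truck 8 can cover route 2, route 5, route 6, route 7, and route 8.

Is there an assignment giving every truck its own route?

One maximum matching: truck 1→route 7, truck 2→route 5, truck 3→route 1, truck 4→route 4, truck 5→route 8, truck 6→route 3, truck 7→route 6, truck 8→route 2.
All 8 trucks are covered.

Yes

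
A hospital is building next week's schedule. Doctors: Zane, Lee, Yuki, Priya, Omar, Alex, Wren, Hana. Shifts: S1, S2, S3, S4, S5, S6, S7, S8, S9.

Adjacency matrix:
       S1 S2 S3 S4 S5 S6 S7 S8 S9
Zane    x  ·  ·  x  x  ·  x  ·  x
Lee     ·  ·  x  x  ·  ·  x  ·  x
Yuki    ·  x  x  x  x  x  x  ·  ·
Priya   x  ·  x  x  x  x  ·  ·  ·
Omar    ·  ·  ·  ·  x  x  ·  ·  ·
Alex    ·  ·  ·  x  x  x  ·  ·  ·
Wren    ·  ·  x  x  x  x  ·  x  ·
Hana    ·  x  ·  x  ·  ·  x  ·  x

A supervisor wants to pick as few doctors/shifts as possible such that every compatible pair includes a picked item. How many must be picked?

8

A maximum matching has 8 edges (e.g. Zane–S9, Lee–S4, Yuki–S7, Priya–S1, Omar–S5, Alex–S6, Wren–S3, Hana–S2).
By König's theorem the minimum vertex cover has the same size. One such cover is {Zane, Lee, Yuki, Priya, Omar, Alex, Wren, Hana}.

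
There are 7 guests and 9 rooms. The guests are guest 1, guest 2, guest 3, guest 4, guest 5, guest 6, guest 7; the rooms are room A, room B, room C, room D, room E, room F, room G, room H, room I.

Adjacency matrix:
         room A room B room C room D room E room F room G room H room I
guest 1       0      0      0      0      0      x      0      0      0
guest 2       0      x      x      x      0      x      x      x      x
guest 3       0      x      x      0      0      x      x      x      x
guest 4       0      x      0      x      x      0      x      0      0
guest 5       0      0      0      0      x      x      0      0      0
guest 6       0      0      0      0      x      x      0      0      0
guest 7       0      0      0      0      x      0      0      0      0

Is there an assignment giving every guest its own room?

No

The set {guest 1, guest 5, guest 6, guest 7} has only 2 neighbours ({room E, room F}), so by Hall's theorem at most 5 of the 7 guests can be matched.
Hence no matching covers every guest.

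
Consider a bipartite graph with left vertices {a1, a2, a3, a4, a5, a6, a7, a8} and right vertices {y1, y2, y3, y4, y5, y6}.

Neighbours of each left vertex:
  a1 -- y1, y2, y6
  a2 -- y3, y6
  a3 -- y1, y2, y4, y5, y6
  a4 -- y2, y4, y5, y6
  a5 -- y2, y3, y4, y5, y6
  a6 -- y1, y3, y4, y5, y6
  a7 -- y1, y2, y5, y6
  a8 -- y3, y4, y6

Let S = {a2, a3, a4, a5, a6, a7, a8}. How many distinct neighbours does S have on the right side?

The union of neighbours of {a2, a3, a4, a5, a6, a7, a8} is {y1, y2, y3, y4, y5, y6}, which has 6 elements.
Since |N(S)| = 6 < |S| = 7, Hall's condition fails for this subset.

6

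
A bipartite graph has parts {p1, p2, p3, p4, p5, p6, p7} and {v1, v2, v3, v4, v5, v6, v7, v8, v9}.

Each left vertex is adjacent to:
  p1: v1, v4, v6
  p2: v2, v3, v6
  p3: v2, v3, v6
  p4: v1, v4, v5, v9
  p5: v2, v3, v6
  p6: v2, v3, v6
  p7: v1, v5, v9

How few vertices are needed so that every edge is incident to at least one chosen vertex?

6

A maximum matching has 6 edges (e.g. p1–v4, p2–v6, p3–v3, p4–v9, p5–v2, p7–v1).
By König's theorem the minimum vertex cover has the same size. One such cover is {p1, p4, p7, v2, v3, v6}.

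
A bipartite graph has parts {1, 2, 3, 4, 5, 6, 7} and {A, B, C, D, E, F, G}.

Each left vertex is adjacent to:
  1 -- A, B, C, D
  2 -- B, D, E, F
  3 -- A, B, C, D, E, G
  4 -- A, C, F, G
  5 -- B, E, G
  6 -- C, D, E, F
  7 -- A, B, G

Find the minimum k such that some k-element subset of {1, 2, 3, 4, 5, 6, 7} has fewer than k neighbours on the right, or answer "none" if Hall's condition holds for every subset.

none

A matching saturating every left vertex exists, for instance 1→D, 2→E, 3→A, 4→F, 5→G, 6→C, 7→B.
By Hall's marriage theorem, this means |N(S)| ≥ |S| for every subset S, so no violating subset exists.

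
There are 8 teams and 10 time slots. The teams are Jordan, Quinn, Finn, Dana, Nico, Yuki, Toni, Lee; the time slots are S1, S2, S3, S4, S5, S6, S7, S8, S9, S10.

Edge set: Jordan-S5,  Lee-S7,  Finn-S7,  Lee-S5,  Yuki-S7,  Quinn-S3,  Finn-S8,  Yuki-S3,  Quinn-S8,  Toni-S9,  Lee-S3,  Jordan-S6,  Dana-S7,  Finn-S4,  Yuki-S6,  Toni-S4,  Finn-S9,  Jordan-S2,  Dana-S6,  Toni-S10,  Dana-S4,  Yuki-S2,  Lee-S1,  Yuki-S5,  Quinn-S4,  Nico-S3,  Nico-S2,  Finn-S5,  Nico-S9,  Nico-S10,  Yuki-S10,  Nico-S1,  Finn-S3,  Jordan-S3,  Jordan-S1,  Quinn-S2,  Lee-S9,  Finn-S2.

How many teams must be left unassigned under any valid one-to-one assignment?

0

For example, pair Jordan-S3, Quinn-S8, Finn-S2, Dana-S4, Nico-S9, Yuki-S6, Toni-S10, Lee-S7.
All 8 teams are matched, so no larger matching exists.
That matches 8 of the 8, leaving 0 unmatched; no matching can do better.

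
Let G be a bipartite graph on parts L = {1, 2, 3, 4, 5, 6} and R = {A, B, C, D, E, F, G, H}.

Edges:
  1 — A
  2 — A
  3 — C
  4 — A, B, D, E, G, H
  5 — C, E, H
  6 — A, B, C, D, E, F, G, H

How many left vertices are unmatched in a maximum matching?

One maximum matching: 1–A, 3–C, 4–E, 5–H, 6–G.
The set {1, 2} has only 1 neighbour ({A}), so by Hall's theorem at most 5 of the 6 left vertices can be matched.
That matches 5 of the 6, leaving 1 unmatched; no matching can do better.

1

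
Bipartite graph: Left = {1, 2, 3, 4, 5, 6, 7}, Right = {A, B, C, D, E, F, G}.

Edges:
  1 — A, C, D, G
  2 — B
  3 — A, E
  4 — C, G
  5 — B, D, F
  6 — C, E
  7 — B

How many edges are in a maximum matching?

6

A valid assignment of size 6: 1–G, 2–B, 3–A, 4–C, 5–F, 6–E.
The set {2, 7} has only 1 neighbour ({B}), so by Hall's theorem at most 6 of the 7 left vertices can be matched.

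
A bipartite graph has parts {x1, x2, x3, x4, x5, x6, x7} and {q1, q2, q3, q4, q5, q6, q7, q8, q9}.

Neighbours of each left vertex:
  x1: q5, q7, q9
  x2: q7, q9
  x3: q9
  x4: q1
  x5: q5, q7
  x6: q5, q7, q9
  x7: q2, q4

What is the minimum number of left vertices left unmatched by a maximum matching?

2

One maximum matching: x1→q5, x2→q7, x3→q9, x4→q1, x7→q2.
The set {x1, x2, x3, x5, x6} has only 3 neighbours ({q5, q7, q9}), so by Hall's theorem at most 5 of the 7 left vertices can be matched.
That matches 5 of the 7, leaving 2 unmatched; no matching can do better.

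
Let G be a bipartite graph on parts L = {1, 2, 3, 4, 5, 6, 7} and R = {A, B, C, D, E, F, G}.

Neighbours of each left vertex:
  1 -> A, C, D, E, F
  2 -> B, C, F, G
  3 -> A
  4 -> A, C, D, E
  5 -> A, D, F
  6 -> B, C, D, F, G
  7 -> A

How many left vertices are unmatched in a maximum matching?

One maximum matching: 1→E, 2→B, 3→A, 4→C, 5→F, 6→G.
The set {3, 7} has only 1 neighbour ({A}), so by Hall's theorem at most 6 of the 7 left vertices can be matched.
That matches 6 of the 7, leaving 1 unmatched; no matching can do better.

1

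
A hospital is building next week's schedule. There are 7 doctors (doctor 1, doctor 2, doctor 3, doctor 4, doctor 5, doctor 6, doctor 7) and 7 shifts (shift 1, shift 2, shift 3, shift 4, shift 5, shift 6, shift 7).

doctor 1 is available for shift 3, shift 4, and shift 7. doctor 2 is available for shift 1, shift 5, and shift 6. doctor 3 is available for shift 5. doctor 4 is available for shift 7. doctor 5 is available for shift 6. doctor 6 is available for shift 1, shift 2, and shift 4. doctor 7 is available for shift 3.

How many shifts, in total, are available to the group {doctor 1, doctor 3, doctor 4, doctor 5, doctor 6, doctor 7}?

7

The union of neighbours of {doctor 1, doctor 3, doctor 4, doctor 5, doctor 6, doctor 7} is {shift 1, shift 2, shift 3, shift 4, shift 5, shift 6, shift 7}, which has 7 elements.
Since |N(S)| = 7 ≥ |S| = 6, Hall's condition holds for this subset.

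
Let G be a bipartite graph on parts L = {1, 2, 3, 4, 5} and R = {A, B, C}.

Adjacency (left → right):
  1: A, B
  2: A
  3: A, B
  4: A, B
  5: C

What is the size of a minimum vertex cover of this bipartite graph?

3

The 3 edges 1–B, 2–A, 5–C form a matching, so any vertex cover needs at least 3 vertices (one per matched edge).
Conversely {5, A, B} meets every edge and has exactly 3 vertices, so 3 is optimal.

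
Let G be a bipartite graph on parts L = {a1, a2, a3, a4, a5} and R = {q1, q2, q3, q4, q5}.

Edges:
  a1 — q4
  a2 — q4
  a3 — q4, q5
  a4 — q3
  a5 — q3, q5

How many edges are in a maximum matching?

A valid assignment of size 3: a1→q4, a3→q5, a4→q3.
The set {a1, a2, a3, a4, a5} has only 3 neighbours ({q3, q4, q5}), so by Hall's theorem at most 3 of the 5 left vertices can be matched.

3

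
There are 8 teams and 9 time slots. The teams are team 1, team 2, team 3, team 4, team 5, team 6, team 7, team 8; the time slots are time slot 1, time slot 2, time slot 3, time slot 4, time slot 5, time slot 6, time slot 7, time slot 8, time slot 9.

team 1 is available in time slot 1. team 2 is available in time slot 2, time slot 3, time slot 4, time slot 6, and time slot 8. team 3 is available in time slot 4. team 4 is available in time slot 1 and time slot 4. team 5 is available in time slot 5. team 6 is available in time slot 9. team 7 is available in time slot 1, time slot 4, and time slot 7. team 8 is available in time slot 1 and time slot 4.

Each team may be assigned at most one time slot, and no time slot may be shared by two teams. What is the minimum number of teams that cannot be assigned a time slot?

One maximum matching: team 1→time slot 1, team 2→time slot 8, team 3→time slot 4, team 5→time slot 5, team 6→time slot 9, team 7→time slot 7.
The set {team 1, team 3, team 4, team 8} has only 2 neighbours ({time slot 1, time slot 4}), so by Hall's theorem at most 6 of the 8 teams can be matched.
That matches 6 of the 8, leaving 2 unmatched; no matching can do better.

2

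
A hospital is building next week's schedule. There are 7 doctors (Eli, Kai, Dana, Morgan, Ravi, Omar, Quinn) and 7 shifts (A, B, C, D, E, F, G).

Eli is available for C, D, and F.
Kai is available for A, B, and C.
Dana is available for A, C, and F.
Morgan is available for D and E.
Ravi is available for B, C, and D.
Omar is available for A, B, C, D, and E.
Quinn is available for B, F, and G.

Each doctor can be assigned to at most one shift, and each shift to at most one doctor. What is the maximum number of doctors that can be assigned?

7

For example, pair Eli→C, Kai→B, Dana→F, Morgan→E, Ravi→D, Omar→A, Quinn→G.
This saturates every doctor, so 7 is the maximum.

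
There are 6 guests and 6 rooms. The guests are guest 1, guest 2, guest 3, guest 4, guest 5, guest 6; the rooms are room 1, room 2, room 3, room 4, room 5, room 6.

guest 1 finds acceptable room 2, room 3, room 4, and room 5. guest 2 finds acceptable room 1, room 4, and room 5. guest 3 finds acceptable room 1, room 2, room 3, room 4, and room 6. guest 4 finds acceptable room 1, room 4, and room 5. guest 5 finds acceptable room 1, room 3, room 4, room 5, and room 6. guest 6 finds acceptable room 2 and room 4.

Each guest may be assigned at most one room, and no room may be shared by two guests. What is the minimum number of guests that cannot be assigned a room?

0

One maximum matching: guest 1–room 2, guest 2–room 5, guest 3–room 6, guest 4–room 1, guest 5–room 3, guest 6–room 4.
All 6 guests are matched, so no larger matching exists.
That matches 6 of the 6, leaving 0 unmatched; no matching can do better.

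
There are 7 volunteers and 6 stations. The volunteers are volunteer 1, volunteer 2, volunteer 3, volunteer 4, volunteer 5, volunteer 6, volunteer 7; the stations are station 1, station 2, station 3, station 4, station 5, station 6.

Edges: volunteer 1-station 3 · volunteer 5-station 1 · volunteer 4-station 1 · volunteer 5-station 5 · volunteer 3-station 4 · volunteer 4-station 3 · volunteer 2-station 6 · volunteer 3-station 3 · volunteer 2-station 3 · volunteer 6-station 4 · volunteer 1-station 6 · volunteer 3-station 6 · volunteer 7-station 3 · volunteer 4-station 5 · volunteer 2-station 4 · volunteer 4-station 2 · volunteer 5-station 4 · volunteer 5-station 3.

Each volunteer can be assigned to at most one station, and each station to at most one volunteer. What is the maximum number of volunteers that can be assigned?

For example, pair volunteer 1→station 6, volunteer 2→station 4, volunteer 3→station 3, volunteer 4→station 2, volunteer 5→station 1.
The set {volunteer 1, volunteer 2, volunteer 3, volunteer 6, volunteer 7} has only 3 neighbours ({station 3, station 4, station 6}), so by Hall's theorem at most 5 of the 7 volunteers can be matched.

5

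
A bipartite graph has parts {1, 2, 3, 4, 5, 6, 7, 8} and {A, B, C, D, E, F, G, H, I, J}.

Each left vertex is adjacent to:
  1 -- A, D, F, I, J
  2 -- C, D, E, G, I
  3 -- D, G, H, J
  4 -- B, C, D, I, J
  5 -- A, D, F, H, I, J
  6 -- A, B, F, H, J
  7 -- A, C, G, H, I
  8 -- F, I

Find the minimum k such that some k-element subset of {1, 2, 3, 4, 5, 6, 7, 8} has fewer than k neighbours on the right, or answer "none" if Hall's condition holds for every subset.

A matching saturating every left vertex exists, for instance 1→J, 2→E, 3→D, 4→B, 5→H, 6→A, 7→G, 8→F.
By Hall's marriage theorem, this means |N(S)| ≥ |S| for every subset S, so no violating subset exists.

none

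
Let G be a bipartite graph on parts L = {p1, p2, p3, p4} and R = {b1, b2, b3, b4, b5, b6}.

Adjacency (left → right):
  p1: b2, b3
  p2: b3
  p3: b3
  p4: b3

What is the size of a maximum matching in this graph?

2

A valid assignment of size 2: p1-b2, p2-b3.
The set {p2, p3, p4} has only 1 neighbour ({b3}), so by Hall's theorem at most 2 of the 4 left vertices can be matched.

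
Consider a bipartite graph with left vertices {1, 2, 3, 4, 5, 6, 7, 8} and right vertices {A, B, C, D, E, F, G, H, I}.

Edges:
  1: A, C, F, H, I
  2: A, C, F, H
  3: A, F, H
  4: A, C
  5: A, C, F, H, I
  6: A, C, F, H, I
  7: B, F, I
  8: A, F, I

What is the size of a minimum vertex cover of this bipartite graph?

6

A maximum matching has 6 edges (e.g. 1–I, 2–F, 3–H, 4–C, 5–A, 7–B).
By König's theorem the minimum vertex cover has the same size. One such cover is {7, A, C, F, H, I}.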